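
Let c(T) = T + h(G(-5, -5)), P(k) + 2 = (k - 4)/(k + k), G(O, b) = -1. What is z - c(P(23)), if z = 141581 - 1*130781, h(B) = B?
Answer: 496919/46 ≈ 10803.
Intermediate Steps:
P(k) = -2 + (-4 + k)/(2*k) (P(k) = -2 + (k - 4)/(k + k) = -2 + (-4 + k)/((2*k)) = -2 + (-4 + k)*(1/(2*k)) = -2 + (-4 + k)/(2*k))
c(T) = -1 + T (c(T) = T - 1 = -1 + T)
z = 10800 (z = 141581 - 130781 = 10800)
z - c(P(23)) = 10800 - (-1 + (-3/2 - 2/23)) = 10800 - (-1 - 73/46) = 10800 - 1*(-119/46) = 10800 + 119/46 = 496919/46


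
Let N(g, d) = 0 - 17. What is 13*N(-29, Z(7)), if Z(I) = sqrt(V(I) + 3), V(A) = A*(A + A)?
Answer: -221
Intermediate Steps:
V(A) = 2*A**2 (V(A) = A*(2*A) = 2*A**2)
Z(I) = sqrt(3 + 2*I**2) (Z(I) = sqrt(2*I**2 + 3) = sqrt(3 + 2*I**2))
N(g, d) = -17
13*N(-29, Z(7)) = 13*(-17) = -221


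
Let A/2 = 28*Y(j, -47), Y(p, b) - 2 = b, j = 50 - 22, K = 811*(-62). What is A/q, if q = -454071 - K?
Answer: 2520/403789 ≈ 0.0062409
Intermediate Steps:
K = -50282
j = 28
Y(p, b) = 2 + b
q = -403789 (q = -454071 - 1*(-50282) = -454071 + 50282 = -403789)
A = -2520 (A = 2*(28*(2 - 47)) = 2*(28*(-45)) = 2*(-1260) = -2520)
A/q = -2520/(-403789) = -2520*(-1/403789) = 2520/403789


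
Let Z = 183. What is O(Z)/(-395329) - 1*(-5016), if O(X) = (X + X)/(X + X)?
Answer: 1982970263/395329 ≈ 5016.0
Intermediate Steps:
O(X) = 1 (O(X) = (2*X)/((2*X)) = (2*X)*(1/(2*X)) = 1)
O(Z)/(-395329) - 1*(-5016) = 1/(-395329) - 1*(-5016) = 1*(-1/395329) + 5016 = -1/395329 + 5016 = 1982970263/395329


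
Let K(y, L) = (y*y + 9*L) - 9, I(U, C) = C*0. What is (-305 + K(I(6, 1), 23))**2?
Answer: 11449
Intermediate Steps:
I(U, C) = 0
K(y, L) = -9 + y**2 + 9*L (K(y, L) = (y**2 + 9*L) - 9 = -9 + y**2 + 9*L)
(-305 + K(I(6, 1), 23))**2 = (-305 + (-9 + 0**2 + 9*23))**2 = (-305 + (-9 + 0 + 207))**2 = (-305 + 198)**2 = (-107)**2 = 11449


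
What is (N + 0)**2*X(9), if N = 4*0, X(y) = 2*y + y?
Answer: 0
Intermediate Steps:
X(y) = 3*y
N = 0
(N + 0)**2*X(9) = (0 + 0)**2*(3*9) = 0**2*27 = 0*27 = 0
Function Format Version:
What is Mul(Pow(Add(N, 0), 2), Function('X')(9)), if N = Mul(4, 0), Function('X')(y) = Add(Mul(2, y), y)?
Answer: 0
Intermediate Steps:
Function('X')(y) = Mul(3, y)
N = 0
Mul(Pow(Add(N, 0), 2), Function('X')(9)) = Mul(Pow(Add(0, 0), 2), Mul(3, 9)) = Mul(Pow(0, 2), 27) = Mul(0, 27) = 0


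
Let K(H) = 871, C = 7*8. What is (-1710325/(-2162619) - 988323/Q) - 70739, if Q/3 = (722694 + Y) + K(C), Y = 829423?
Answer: -237576498512972587/3358521355572 ≈ -70738.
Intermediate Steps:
C = 56
Q = 4658964 (Q = 3*((722694 + 829423) + 871) = 3*(1552117 + 871) = 3*1552988 = 4658964)
(-1710325/(-2162619) - 988323/Q) - 70739 = (-1710325/(-2162619) - 988323/4658964) - 70739 = (-1710325*(-1/2162619) - 988323*1/4658964) - 70739 = (1710325/2162619 - 329441/1552988) - 70739 = 1943658835121/3358521355572 - 70739 = -237576498512972587/3358521355572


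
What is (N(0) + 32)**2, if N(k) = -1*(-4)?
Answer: 1296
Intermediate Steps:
N(k) = 4
(N(0) + 32)**2 = (4 + 32)**2 = 36**2 = 1296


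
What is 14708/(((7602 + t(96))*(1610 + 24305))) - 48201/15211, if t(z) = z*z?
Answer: -10503813184541/3314769483585 ≈ -3.1688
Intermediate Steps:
t(z) = z²
14708/(((7602 + t(96))*(1610 + 24305))) - 48201/15211 = 14708/(((7602 + 96²)*(1610 + 24305))) - 48201/15211 = 14708/(((7602 + 9216)*25915)) - 48201*1/15211 = 14708/((16818*25915)) - 48201/15211 = 14708/435838470 - 48201/15211 = 14708*(1/435838470) - 48201/15211 = 7354/217919235 - 48201/15211 = -10503813184541/3314769483585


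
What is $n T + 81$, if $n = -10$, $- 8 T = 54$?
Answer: $\frac{297}{2} \approx 148.5$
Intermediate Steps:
$T = - \frac{27}{4}$ ($T = \left(- \frac{1}{8}\right) 54 = - \frac{27}{4} \approx -6.75$)
$n T + 81 = \left(-10\right) \left(- \frac{27}{4}\right) + 81 = \frac{135}{2} + 81 = \frac{297}{2}$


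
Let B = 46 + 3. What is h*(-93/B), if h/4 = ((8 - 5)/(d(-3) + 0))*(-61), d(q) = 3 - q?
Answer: 11346/49 ≈ 231.55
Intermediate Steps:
B = 49
h = -122 (h = 4*(((8 - 5)/((3 - 1*(-3)) + 0))*(-61)) = 4*((3/((3 + 3) + 0))*(-61)) = 4*((3/(6 + 0))*(-61)) = 4*((3/6)*(-61)) = 4*((3*(⅙))*(-61)) = 4*((½)*(-61)) = 4*(-61/2) = -122)
h*(-93/B) = -(-11346)/49 = -122*(-93/49) = 11346/49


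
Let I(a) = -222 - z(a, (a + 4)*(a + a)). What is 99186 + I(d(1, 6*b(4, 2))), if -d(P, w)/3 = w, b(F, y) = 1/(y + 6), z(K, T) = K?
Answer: 395865/4 ≈ 98966.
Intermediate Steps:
b(F, y) = 1/(6 + y)
d(P, w) = -3*w
I(a) = -222 - a
99186 + I(d(1, 6*b(4, 2))) = 99186 + (-222 - (-3)*6/(6 + 2)) = 99186 + (-222 - (-3)*6/8) = 99186 + (-222 - (-3)*6*(⅛)) = 99186 + (-222 - (-3)*3/4) = 99186 + (-222 - 1*(-9/4)) = 99186 + (-222 + 9/4) = 99186 - 879/4 = 395865/4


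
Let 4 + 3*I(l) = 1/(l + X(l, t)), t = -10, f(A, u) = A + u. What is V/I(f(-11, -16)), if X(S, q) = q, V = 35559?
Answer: -3947049/149 ≈ -26490.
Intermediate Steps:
I(l) = -4/3 + 1/(3*(-10 + l)) (I(l) = -4/3 + 1/(3*(l - 10)) = -4/3 + 1/(3*(-10 + l)))
V/I(f(-11, -16)) = 35559/(((41 - 4*(-11 - 16))/(3*(-10 + (-11 - 16))))) = 35559/(((41 - 4*(-27))/(3*(-10 - 27)))) = 35559/(((⅓)*(41 + 108)/(-37))) = 35559/(((⅓)*(-1/37)*149)) = 35559/(-149/111) = 35559*(-111/149) = -3947049/149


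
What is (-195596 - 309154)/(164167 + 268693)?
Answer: -50475/43286 ≈ -1.1661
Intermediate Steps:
(-195596 - 309154)/(164167 + 268693) = -504750/432860 = -504750*1/432860 = -50475/43286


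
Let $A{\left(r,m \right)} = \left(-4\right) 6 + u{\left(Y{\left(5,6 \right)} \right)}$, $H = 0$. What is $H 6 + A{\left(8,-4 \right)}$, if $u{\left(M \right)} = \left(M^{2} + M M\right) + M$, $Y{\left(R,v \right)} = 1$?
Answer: $-21$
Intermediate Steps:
$u{\left(M \right)} = M + 2 M^{2}$ ($u{\left(M \right)} = \left(M^{2} + M^{2}\right) + M = 2 M^{2} + M = M + 2 M^{2}$)
$A{\left(r,m \right)} = -21$ ($A{\left(r,m \right)} = \left(-4\right) 6 + 1 \left(1 + 2 \cdot 1\right) = -24 + 1 \left(1 + 2\right) = -24 + 1 \cdot 3 = -24 + 3 = -21$)
$H 6 + A{\left(8,-4 \right)} = 0 \cdot 6 - 21 = 0 - 21 = -21$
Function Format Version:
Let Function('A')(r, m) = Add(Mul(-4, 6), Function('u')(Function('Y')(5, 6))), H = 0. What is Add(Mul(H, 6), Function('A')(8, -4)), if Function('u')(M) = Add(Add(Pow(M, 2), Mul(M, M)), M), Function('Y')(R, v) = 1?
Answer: -21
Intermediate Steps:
Function('u')(M) = Add(M, Mul(2, Pow(M, 2))) (Function('u')(M) = Add(Add(Pow(M, 2), Pow(M, 2)), M) = Add(Mul(2, Pow(M, 2)), M) = Add(M, Mul(2, Pow(M, 2))))
Function('A')(r, m) = -21 (Function('A')(r, m) = Add(Mul(-4, 6), Mul(1, Add(1, Mul(2, 1)))) = Add(-24, Mul(1, Add(1, 2))) = Add(-24, Mul(1, 3)) = Add(-24, 3) = -21)
Add(Mul(H, 6), Function('A')(8, -4)) = Add(Mul(0, 6), -21) = Add(0, -21) = -21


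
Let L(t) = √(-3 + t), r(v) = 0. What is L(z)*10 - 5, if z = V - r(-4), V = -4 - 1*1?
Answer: -5 + 20*I*√2 ≈ -5.0 + 28.284*I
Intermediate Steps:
V = -5 (V = -4 - 1 = -5)
z = -5 (z = -5 - 1*0 = -5 + 0 = -5)
L(z)*10 - 5 = √(-3 - 5)*10 - 5 = √(-8)*10 - 5 = (2*I*√2)*10 - 5 = 20*I*√2 - 5 = -5 + 20*I*√2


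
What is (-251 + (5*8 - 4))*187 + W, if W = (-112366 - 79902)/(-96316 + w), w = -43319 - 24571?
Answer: -3300854981/82103 ≈ -40204.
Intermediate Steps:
w = -67890
W = 96134/82103 (W = (-112366 - 79902)/(-96316 - 67890) = -192268/(-164206) = -192268*(-1/164206) = 96134/82103 ≈ 1.1709)
(-251 + (5*8 - 4))*187 + W = (-251 + (5*8 - 4))*187 + 96134/82103 = (-251 + (40 - 4))*187 + 96134/82103 = (-251 + 36)*187 + 96134/82103 = -215*187 + 96134/82103 = -40205 + 96134/82103 = -3300854981/82103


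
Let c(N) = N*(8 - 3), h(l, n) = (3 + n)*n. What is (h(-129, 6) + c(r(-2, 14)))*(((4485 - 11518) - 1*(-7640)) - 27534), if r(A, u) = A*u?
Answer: 2315722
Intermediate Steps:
h(l, n) = n*(3 + n)
c(N) = 5*N (c(N) = N*5 = 5*N)
(h(-129, 6) + c(r(-2, 14)))*(((4485 - 11518) - 1*(-7640)) - 27534) = (6*(3 + 6) + 5*(-2*14))*(((4485 - 11518) - 1*(-7640)) - 27534) = (6*9 + 5*(-28))*((-7033 + 7640) - 27534) = (54 - 140)*(607 - 27534) = -86*(-26927) = 2315722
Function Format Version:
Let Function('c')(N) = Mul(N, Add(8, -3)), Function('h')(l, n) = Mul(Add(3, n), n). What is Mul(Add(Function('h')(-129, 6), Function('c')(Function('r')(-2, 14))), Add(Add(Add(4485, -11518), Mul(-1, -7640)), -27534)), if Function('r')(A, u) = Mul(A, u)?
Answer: 2315722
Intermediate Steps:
Function('h')(l, n) = Mul(n, Add(3, n))
Function('c')(N) = Mul(5, N) (Function('c')(N) = Mul(N, 5) = Mul(5, N))
Mul(Add(Function('h')(-129, 6), Function('c')(Function('r')(-2, 14))), Add(Add(Add(4485, -11518), Mul(-1, -7640)), -27534)) = Mul(Add(Mul(6, Add(3, 6)), Mul(5, Mul(-2, 14))), Add(Add(Add(4485, -11518), Mul(-1, -7640)), -27534)) = Mul(Add(Mul(6, 9), Mul(5, -28)), Add(Add(-7033, 7640), -27534)) = Mul(Add(54, -140), Add(607, -27534)) = Mul(-86, -26927) = 2315722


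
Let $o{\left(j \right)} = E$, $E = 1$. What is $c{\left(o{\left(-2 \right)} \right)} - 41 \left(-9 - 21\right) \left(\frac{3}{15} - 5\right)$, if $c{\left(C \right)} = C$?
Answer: $-5903$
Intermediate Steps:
$o{\left(j \right)} = 1$
$c{\left(o{\left(-2 \right)} \right)} - 41 \left(-9 - 21\right) \left(\frac{3}{15} - 5\right) = 1 - 41 \left(-9 - 21\right) \left(\frac{3}{15} - 5\right) = 1 - 41 \left(- 30 \left(3 \cdot \frac{1}{15} - 5\right)\right) = 1 - 41 \left(- 30 \left(\frac{1}{5} - 5\right)\right) = 1 - 41 \left(\left(-30\right) \left(- \frac{24}{5}\right)\right) = 1 - 5904 = -5903$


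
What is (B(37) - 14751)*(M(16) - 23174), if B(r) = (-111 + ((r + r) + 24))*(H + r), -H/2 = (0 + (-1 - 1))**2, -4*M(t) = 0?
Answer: 350576272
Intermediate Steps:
M(t) = 0 (M(t) = -1/4*0 = 0)
H = -8 (H = -2*(0 + (-1 - 1))**2 = -2*(0 - 2)**2 = -2*(-2)**2 = -2*4 = -8)
B(r) = (-87 + 2*r)*(-8 + r) (B(r) = (-111 + ((r + r) + 24))*(-8 + r) = (-111 + (2*r + 24))*(-8 + r) = (-111 + (24 + 2*r))*(-8 + r) = (-87 + 2*r)*(-8 + r))
(B(37) - 14751)*(M(16) - 23174) = ((696 - 103*37 + 2*37**2) - 14751)*(0 - 23174) = ((696 - 3811 + 2*1369) - 14751)*(-23174) = ((696 - 3811 + 2738) - 14751)*(-23174) = (-377 - 14751)*(-23174) = -15128*(-23174) = 350576272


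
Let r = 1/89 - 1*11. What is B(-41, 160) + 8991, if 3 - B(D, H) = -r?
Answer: 799488/89 ≈ 8983.0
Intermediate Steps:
r = -978/89 (r = 1/89 - 11 = -978/89 ≈ -10.989)
B(D, H) = -711/89 (B(D, H) = 3 - (-1)*(-978)/89 = 3 - 1*978/89 = 3 - 978/89 = -711/89)
B(-41, 160) + 8991 = -711/89 + 8991 = 799488/89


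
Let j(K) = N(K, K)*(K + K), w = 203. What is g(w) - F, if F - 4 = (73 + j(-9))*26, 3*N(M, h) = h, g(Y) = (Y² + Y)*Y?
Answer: 8403330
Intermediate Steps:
g(Y) = Y*(Y + Y²) (g(Y) = (Y + Y²)*Y = Y*(Y + Y²))
N(M, h) = h/3
j(K) = 2*K²/3 (j(K) = (K/3)*(K + K) = (K/3)*(2*K) = 2*K²/3)
F = 3306 (F = 4 + (73 + (⅔)*(-9)²)*26 = 4 + (73 + (⅔)*81)*26 = 4 + (73 + 54)*26 = 4 + 127*26 = 4 + 3302 = 3306)
g(w) - F = 203²*(1 + 203) - 1*3306 = 41209*204 - 3306 = 8406636 - 3306 = 8403330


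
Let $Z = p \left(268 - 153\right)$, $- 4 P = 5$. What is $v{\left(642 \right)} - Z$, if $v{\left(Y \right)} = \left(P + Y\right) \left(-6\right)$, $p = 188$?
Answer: $- \frac{50929}{2} \approx -25465.0$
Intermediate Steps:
$P = - \frac{5}{4}$ ($P = \left(- \frac{1}{4}\right) 5 = - \frac{5}{4} \approx -1.25$)
$Z = 21620$ ($Z = 188 \left(268 - 153\right) = 188 \cdot 115 = 21620$)
$v{\left(Y \right)} = \frac{15}{2} - 6 Y$ ($v{\left(Y \right)} = \left(- \frac{5}{4} + Y\right) \left(-6\right) = \frac{15}{2} - 6 Y$)
$v{\left(642 \right)} - Z = \left(\frac{15}{2} - 3852\right) - 21620 = - \frac{7689}{2} - 21620 = - \frac{50929}{2}$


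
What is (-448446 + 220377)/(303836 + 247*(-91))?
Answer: -228069/281359 ≈ -0.81060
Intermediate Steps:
(-448446 + 220377)/(303836 + 247*(-91)) = -228069/(303836 - 22477) = -228069/281359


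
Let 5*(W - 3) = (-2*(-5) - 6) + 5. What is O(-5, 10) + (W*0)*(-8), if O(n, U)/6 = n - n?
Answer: 0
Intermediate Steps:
O(n, U) = 0 (O(n, U) = 6*(n - n) = 6*0 = 0)
W = 24/5 (W = 3 + ((-2*(-5) - 6) + 5)/5 = 3 + ((10 - 6) + 5)/5 = 3 + (4 + 5)/5 = 3 + (1/5)*9 = 3 + 9/5 = 24/5 ≈ 4.8000)
O(-5, 10) + (W*0)*(-8) = 0 + ((24/5)*0)*(-8) = 0 + 0*(-8) = 0 + 0 = 0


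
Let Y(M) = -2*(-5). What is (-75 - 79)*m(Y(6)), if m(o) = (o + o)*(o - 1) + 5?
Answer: -28490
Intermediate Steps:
Y(M) = 10
m(o) = 5 + 2*o*(-1 + o) (m(o) = (2*o)*(-1 + o) + 5 = 2*o*(-1 + o) + 5 = 5 + 2*o*(-1 + o))
(-75 - 79)*m(Y(6)) = (-75 - 79)*(5 - 2*10 + 2*10²) = -154*(5 - 20 + 2*100) = -154*(5 - 20 + 200) = -154*185 = -28490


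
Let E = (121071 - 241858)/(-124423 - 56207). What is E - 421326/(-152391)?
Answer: 31503655699/9175462110 ≈ 3.4335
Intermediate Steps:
E = 120787/180630 (E = -120787/(-180630) = -120787*(-1/180630) = 120787/180630 ≈ 0.66870)
E - 421326/(-152391) = 120787/180630 - 421326/(-152391) = 120787/180630 - 421326*(-1)/152391 = 120787/180630 - 1*(-140442/50797) = 120787/180630 + 140442/50797 = 31503655699/9175462110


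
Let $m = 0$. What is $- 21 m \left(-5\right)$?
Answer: $0$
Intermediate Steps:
$- 21 m \left(-5\right) = \left(-21\right) 0 \left(-5\right) = 0 \left(-5\right) = 0$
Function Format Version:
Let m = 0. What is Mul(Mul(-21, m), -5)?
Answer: 0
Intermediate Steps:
Mul(Mul(-21, m), -5) = Mul(Mul(-21, 0), -5) = Mul(0, -5) = 0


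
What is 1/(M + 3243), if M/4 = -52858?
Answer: -1/208189 ≈ -4.8033e-6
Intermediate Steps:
M = -211432 (M = 4*(-52858) = -211432)
1/(M + 3243) = 1/(-211432 + 3243) = 1/(-208189) = -1/208189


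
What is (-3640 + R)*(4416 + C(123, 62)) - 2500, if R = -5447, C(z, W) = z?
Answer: -41248393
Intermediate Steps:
(-3640 + R)*(4416 + C(123, 62)) - 2500 = (-3640 - 5447)*(4416 + 123) - 2500 = -9087*4539 - 2500 = -41245893 - 2500 = -41248393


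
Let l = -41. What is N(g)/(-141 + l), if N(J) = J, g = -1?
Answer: 1/182 ≈ 0.0054945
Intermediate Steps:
N(g)/(-141 + l) = -1/(-141 - 41) = -1/(-182) = -1*(-1/182) = 1/182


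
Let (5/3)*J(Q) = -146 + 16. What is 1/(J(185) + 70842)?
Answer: 1/70764 ≈ 1.4131e-5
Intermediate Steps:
J(Q) = -78 (J(Q) = 3*(-146 + 16)/5 = (⅗)*(-130) = -78)
1/(J(185) + 70842) = 1/(-78 + 70842) = 1/70764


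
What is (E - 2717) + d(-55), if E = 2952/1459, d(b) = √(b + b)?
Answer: -3961151/1459 + I*√110 ≈ -2715.0 + 10.488*I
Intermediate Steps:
d(b) = √2*√b (d(b) = √(2*b) = √2*√b)
E = 2952/1459 (E = 2952*(1/1459) = 2952/1459 ≈ 2.0233)
(E - 2717) + d(-55) = (2952/1459 - 2717) + √2*√(-55) = -3961151/1459 + √2*(I*√55) = -3961151/1459 + I*√110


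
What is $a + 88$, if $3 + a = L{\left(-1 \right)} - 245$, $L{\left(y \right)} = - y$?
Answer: $-159$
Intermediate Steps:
$a = -247$ ($a = -3 - 244 = -247$)
$a + 88 = -247 + 88 = -159$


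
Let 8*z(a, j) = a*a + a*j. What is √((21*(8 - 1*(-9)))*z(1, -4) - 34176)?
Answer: I*√548958/4 ≈ 185.23*I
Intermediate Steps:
z(a, j) = a²/8 + a*j/8 (z(a, j) = (a*a + a*j)/8 = (a² + a*j)/8 = a²/8 + a*j/8)
√((21*(8 - 1*(-9)))*z(1, -4) - 34176) = √((21*(8 - 1*(-9)))*((⅛)*1*(1 - 4)) - 34176) = √((21*(8 + 9))*((⅛)*1*(-3)) - 34176) = √((21*17)*(-3/8) - 34176) = √(357*(-3/8) - 34176) = √(-1071/8 - 34176) = √(-274479/8) = I*√548958/4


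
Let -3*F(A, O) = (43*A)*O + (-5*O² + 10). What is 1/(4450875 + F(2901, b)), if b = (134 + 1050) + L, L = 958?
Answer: -3/230906071 ≈ -1.2992e-8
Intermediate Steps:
b = 2142 (b = (134 + 1050) + 958 = 1184 + 958 = 2142)
F(A, O) = -10/3 + 5*O²/3 - 43*A*O/3 (F(A, O) = -((43*A)*O + (-5*O² + 10))/3 = -(43*A*O + (10 - 5*O²))/3 = -(10 - 5*O² + 43*A*O)/3 = -10/3 + 5*O²/3 - 43*A*O/3)
1/(4450875 + F(2901, b)) = 1/(4450875 + (-10/3 + (5/3)*2142² - 43/3*2901*2142)) = 1/(4450875 + (-10/3 + (5/3)*4588164 - 89066502)) = 1/(4450875 + (-10/3 + 7646940 - 89066502)) = 1/(4450875 - 244258696/3) = 1/(-230906071/3) = -3/230906071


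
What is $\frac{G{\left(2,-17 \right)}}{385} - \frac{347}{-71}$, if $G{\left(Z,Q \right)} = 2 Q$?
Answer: $\frac{131181}{27335} \approx 4.799$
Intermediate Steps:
$\frac{G{\left(2,-17 \right)}}{385} - \frac{347}{-71} = \frac{2 \left(-17\right)}{385} - \frac{347}{-71} = \left(-34\right) \frac{1}{385} - - \frac{347}{71} = - \frac{34}{385} + \frac{347}{71} = \frac{131181}{27335}$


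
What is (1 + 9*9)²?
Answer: 6724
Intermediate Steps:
(1 + 9*9)² = (1 + 81)² = 82² = 6724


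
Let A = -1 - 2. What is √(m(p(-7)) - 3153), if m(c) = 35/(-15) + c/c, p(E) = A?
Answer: I*√28389/3 ≈ 56.163*I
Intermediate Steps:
A = -3
p(E) = -3
m(c) = -4/3 (m(c) = 35*(-1/15) + 1 = -7/3 + 1 = -4/3)
√(m(p(-7)) - 3153) = √(-4/3 - 3153) = √(-9463/3) = I*√28389/3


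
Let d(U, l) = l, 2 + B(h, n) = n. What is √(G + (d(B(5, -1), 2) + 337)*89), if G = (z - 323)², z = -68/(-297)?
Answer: 2*√2962767127/297 ≈ 366.54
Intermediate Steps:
B(h, n) = -2 + n
z = 68/297 (z = -68*(-1/297) = 68/297 ≈ 0.22896)
G = 9189714769/88209 (G = (68/297 - 323)² = (-95863/297)² = 9189714769/88209 ≈ 1.0418e+5)
√(G + (d(B(5, -1), 2) + 337)*89) = √(9189714769/88209 + (2 + 337)*89) = √(9189714769/88209 + 339*89) = √(9189714769/88209 + 30171) = √(11851068508/88209) = 2*√2962767127/297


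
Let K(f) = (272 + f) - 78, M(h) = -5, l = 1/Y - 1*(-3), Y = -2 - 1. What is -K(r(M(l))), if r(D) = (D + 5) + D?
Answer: -189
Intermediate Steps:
Y = -3
l = 8/3 (l = 1/(-3) - 1*(-3) = 1*(-⅓) + 3 = -⅓ + 3 = 8/3 ≈ 2.6667)
r(D) = 5 + 2*D (r(D) = (5 + D) + D = 5 + 2*D)
K(f) = 194 + f
-K(r(M(l))) = -(194 + (5 + 2*(-5))) = -(194 + (5 - 10)) = -(194 - 5) = -1*189 = -189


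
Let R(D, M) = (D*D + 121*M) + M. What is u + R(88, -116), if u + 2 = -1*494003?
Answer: -500413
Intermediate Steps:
R(D, M) = D² + 122*M (R(D, M) = (D² + 121*M) + M = D² + 122*M)
u = -494005 (u = -2 - 1*494003 = -2 - 494003 = -494005)
u + R(88, -116) = -494005 + (88² + 122*(-116)) = -494005 + (7744 - 14152) = -494005 - 6408 = -500413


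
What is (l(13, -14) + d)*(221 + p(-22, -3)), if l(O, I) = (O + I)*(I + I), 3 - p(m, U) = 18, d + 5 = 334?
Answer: 73542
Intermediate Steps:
d = 329 (d = -5 + 334 = 329)
p(m, U) = -15 (p(m, U) = 3 - 1*18 = 3 - 18 = -15)
l(O, I) = 2*I*(I + O) (l(O, I) = (I + O)*(2*I) = 2*I*(I + O))
(l(13, -14) + d)*(221 + p(-22, -3)) = (2*(-14)*(-14 + 13) + 329)*(221 - 15) = (2*(-14)*(-1) + 329)*206 = (28 + 329)*206 = 357*206 = 73542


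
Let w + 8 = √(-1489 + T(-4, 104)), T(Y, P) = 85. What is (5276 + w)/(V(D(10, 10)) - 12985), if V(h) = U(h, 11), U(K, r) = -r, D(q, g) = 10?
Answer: -439/1083 - I*√39/2166 ≈ -0.40536 - 0.0028832*I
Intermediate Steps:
V(h) = -11 (V(h) = -1*11 = -11)
w = -8 + 6*I*√39 (w = -8 + √(-1489 + 85) = -8 + √(-1404) = -8 + 6*I*√39 ≈ -8.0 + 37.47*I)
(5276 + w)/(V(D(10, 10)) - 12985) = (5276 + (-8 + 6*I*√39))/(-11 - 12985) = (5268 + 6*I*√39)/(-12996) = (5268 + 6*I*√39)*(-1/12996) = -439/1083 - I*√39/2166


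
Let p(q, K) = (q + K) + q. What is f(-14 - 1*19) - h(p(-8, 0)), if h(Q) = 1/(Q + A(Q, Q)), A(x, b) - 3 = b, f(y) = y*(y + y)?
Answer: 63163/29 ≈ 2178.0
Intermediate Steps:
f(y) = 2*y² (f(y) = y*(2*y) = 2*y²)
p(q, K) = K + 2*q (p(q, K) = (K + q) + q = K + 2*q)
A(x, b) = 3 + b
h(Q) = 1/(3 + 2*Q) (h(Q) = 1/(Q + (3 + Q)) = 1/(3 + 2*Q))
f(-14 - 1*19) - h(p(-8, 0)) = 2*(-14 - 1*19)² - 1/(3 + 2*(0 + 2*(-8))) = 2*(-14 - 19)² - 1/(3 + 2*(0 - 16)) = 2*(-33)² - 1/(3 + 2*(-16)) = 2*1089 - 1/(3 - 32) = 2178 - 1/(-29) = 2178 - 1*(-1/29) = 2178 + 1/29 = 63163/29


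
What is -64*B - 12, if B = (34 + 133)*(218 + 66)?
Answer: -3035404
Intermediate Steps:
B = 47428 (B = 167*284 = 47428)
-64*B - 12 = -64*47428 - 12 = -3035392 - 12 = -3035404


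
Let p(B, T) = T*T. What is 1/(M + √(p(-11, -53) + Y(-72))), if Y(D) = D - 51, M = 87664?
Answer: 43832/3842487105 - √2686/7684974210 ≈ 1.1400e-5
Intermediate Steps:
p(B, T) = T²
Y(D) = -51 + D
1/(M + √(p(-11, -53) + Y(-72))) = 1/(87664 + √((-53)² + (-51 - 72))) = 1/(87664 + √(2809 - 123)) = 1/(87664 + √2686)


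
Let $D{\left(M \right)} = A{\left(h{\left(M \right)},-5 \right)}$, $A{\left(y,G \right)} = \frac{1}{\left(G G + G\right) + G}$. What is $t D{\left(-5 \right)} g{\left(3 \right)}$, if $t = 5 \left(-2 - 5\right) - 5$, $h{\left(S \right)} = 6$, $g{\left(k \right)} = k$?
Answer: $-8$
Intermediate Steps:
$A{\left(y,G \right)} = \frac{1}{G^{2} + 2 G}$ ($A{\left(y,G \right)} = \frac{1}{\left(G^{2} + G\right) + G} = \frac{1}{\left(G + G^{2}\right) + G} = \frac{1}{G^{2} + 2 G}$)
$D{\left(M \right)} = \frac{1}{15}$ ($D{\left(M \right)} = \frac{1}{\left(-5\right) \left(2 - 5\right)} = - \frac{1}{5 \left(-3\right)} = \left(- \frac{1}{5}\right) \left(- \frac{1}{3}\right) = \frac{1}{15}$)
$t = -40$ ($t = 5 \left(-7\right) - 5 = -35 - 5 = -40$)
$t D{\left(-5 \right)} g{\left(3 \right)} = \left(-40\right) \frac{1}{15} \cdot 3 = \left(- \frac{8}{3}\right) 3 = -8$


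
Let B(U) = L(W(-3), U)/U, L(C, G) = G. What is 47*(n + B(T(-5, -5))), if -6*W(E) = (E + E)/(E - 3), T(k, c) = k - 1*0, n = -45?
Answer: -2068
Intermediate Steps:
T(k, c) = k (T(k, c) = k + 0 = k)
W(E) = -E/(3*(-3 + E)) (W(E) = -(E + E)/(6*(E - 3)) = -2*E/(6*(-3 + E)) = -E/(3*(-3 + E)))
B(U) = 1 (B(U) = U/U = 1)
47*(n + B(T(-5, -5))) = 47*(-45 + 1) = 47*(-44) = -2068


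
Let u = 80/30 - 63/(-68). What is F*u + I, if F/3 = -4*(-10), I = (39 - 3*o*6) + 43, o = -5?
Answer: 10254/17 ≈ 603.18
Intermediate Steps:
I = 172 (I = (39 - 3*(-5)*6) + 43 = (39 + 15*6) + 43 = (39 + 90) + 43 = 129 + 43 = 172)
F = 120 (F = 3*(-4*(-10)) = 3*40 = 120)
u = 733/204 (u = 80*(1/30) - 63*(-1/68) = 8/3 + 63/68 = 733/204 ≈ 3.5931)
F*u + I = 120*(733/204) + 172 = 7330/17 + 172 = 10254/17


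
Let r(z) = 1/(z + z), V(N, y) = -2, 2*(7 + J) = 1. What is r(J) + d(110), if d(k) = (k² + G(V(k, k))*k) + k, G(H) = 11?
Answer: 174459/13 ≈ 13420.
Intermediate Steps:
J = -13/2 (J = -7 + (½)*1 = -7 + ½ = -13/2 ≈ -6.5000)
r(z) = 1/(2*z)
d(k) = k² + 12*k (d(k) = (k² + 11*k) + k = k² + 12*k)
r(J) + d(110) = 1/(2*(-13/2)) + 110*(12 + 110) = (½)*(-2/13) + 110*122 = -1/13 + 13420 = 174459/13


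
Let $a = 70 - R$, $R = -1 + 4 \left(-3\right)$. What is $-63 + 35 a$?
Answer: $2842$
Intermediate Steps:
$R = -13$ ($R = -1 - 12 = -13$)
$a = 83$ ($a = 70 - -13 = 70 + 13 = 83$)
$-63 + 35 a = -63 + 35 \cdot 83 = -63 + 2905 = 2842$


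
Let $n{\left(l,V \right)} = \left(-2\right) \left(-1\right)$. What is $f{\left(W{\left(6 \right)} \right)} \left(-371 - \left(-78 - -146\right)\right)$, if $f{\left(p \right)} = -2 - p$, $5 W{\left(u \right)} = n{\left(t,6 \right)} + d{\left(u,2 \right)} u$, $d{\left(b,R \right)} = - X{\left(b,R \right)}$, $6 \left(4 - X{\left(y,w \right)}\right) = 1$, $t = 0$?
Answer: $- \frac{4829}{5} \approx -965.8$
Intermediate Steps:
$X{\left(y,w \right)} = \frac{23}{6}$ ($X{\left(y,w \right)} = 4 - \frac{1}{6} = \frac{23}{6}$)
$n{\left(l,V \right)} = 2$
$d{\left(b,R \right)} = - \frac{23}{6}$ ($d{\left(b,R \right)} = \left(-1\right) \frac{23}{6} = - \frac{23}{6}$)
$W{\left(u \right)} = \frac{2}{5} - \frac{23 u}{30}$ ($W{\left(u \right)} = \frac{2 - \frac{23 u}{6}}{5} = \frac{2}{5} - \frac{23 u}{30}$)
$f{\left(W{\left(6 \right)} \right)} \left(-371 - \left(-78 - -146\right)\right) = \left(-2 - \left(\frac{2}{5} - \frac{23}{5}\right)\right) \left(-371 - \left(-78 - -146\right)\right) = \left(-2 - \left(\frac{2}{5} - \frac{23}{5}\right)\right) \left(-371 - \left(-78 + 146\right)\right) = \left(-2 - - \frac{21}{5}\right) \left(-371 - 68\right) = \left(-2 + \frac{21}{5}\right) \left(-371 - 68\right) = \frac{11}{5} \left(-439\right) = - \frac{4829}{5}$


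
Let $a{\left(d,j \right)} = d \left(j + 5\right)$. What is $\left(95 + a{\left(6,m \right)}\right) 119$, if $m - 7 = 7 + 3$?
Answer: $27013$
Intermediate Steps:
$m = 17$ ($m = 7 + \left(7 + 3\right) = 7 + 10 = 17$)
$a{\left(d,j \right)} = d \left(5 + j\right)$
$\left(95 + a{\left(6,m \right)}\right) 119 = \left(95 + 6 \left(5 + 17\right)\right) 119 = \left(95 + 6 \cdot 22\right) 119 = \left(95 + 132\right) 119 = 227 \cdot 119 = 27013$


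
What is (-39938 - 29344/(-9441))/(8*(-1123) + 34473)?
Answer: -377025314/240641649 ≈ -1.5667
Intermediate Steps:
(-39938 - 29344/(-9441))/(8*(-1123) + 34473) = (-39938 - 29344*(-1/9441))/(-8984 + 34473) = (-39938 + 29344/9441)/25489 = -377025314/9441*1/25489 = -377025314/240641649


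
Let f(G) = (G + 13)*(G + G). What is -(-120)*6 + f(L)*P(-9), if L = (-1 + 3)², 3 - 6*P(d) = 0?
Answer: 788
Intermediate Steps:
P(d) = ½ (P(d) = ½ - ⅙*0 = ½ + 0 = ½)
L = 4 (L = 2² = 4)
f(G) = 2*G*(13 + G) (f(G) = (13 + G)*(2*G) = 2*G*(13 + G))
-(-120)*6 + f(L)*P(-9) = -(-120)*6 + (2*4*(13 + 4))*(½) = -60*(-12) + (2*4*17)*(½) = 720 + 136*(½) = 720 + 68 = 788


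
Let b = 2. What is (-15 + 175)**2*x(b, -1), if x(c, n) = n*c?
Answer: -51200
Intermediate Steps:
x(c, n) = c*n
(-15 + 175)**2*x(b, -1) = (-15 + 175)**2*(2*(-1)) = 160**2*(-2) = 25600*(-2) = -51200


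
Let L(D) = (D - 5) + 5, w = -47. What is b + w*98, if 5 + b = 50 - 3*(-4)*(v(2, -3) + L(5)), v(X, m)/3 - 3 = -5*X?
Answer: -4753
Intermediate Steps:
L(D) = D (L(D) = (-5 + D) + 5 = D)
v(X, m) = 9 - 15*X (v(X, m) = 9 + 3*(-5*X) = 9 - 15*X)
b = -147 (b = -5 + (50 - 3*(-4)*((9 - 15*2) + 5)) = -5 + (50 - (-12)*((9 - 30) + 5)) = -5 + (50 - (-12)*(-21 + 5)) = -5 + (50 - (-12)*(-16)) = -5 + (50 - 1*192) = -5 + (50 - 192) = -5 - 142 = -147)
b + w*98 = -147 - 47*98 = -147 - 4606 = -4753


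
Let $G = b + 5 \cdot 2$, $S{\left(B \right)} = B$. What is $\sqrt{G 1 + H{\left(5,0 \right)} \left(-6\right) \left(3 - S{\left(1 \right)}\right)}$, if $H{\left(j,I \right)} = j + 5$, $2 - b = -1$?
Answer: $i \sqrt{107} \approx 10.344 i$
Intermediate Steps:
$b = 3$ ($b = 2 - -1 = 2 + 1 = 3$)
$H{\left(j,I \right)} = 5 + j$
$G = 13$ ($G = 3 + 5 \cdot 2 = 3 + 10 = 13$)
$\sqrt{G 1 + H{\left(5,0 \right)} \left(-6\right) \left(3 - S{\left(1 \right)}\right)} = \sqrt{13 \cdot 1 + \left(5 + 5\right) \left(-6\right) \left(3 - 1\right)} = \sqrt{13 + 10 \left(-6\right) \left(3 - 1\right)} = \sqrt{13 - 120} = \sqrt{-107} = i \sqrt{107}$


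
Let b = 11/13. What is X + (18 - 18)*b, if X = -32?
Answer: -32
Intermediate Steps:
b = 11/13 (b = 11*(1/13) = 11/13 ≈ 0.84615)
X + (18 - 18)*b = -32 + (18 - 18)*(11/13) = -32 + 0*(11/13) = -32 + 0 = -32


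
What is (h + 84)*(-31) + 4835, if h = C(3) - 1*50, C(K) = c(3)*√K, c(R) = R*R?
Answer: 3781 - 279*√3 ≈ 3297.8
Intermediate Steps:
c(R) = R²
C(K) = 9*√K (C(K) = 3²*√K = 9*√K)
h = -50 + 9*√3 (h = 9*√3 - 1*50 = 9*√3 - 50 = -50 + 9*√3 ≈ -34.412)
(h + 84)*(-31) + 4835 = ((-50 + 9*√3) + 84)*(-31) + 4835 = (34 + 9*√3)*(-31) + 4835 = (-1054 - 279*√3) + 4835 = 3781 - 279*√3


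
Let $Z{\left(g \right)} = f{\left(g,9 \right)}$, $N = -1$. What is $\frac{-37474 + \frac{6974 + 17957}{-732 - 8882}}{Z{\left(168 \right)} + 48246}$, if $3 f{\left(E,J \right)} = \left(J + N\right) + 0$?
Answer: $- \frac{1080899901}{1391588044} \approx -0.77674$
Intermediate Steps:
$f{\left(E,J \right)} = - \frac{1}{3} + \frac{J}{3}$ ($f{\left(E,J \right)} = \frac{\left(J - 1\right) + 0}{3} = \frac{\left(-1 + J\right) + 0}{3} = \frac{-1 + J}{3} = - \frac{1}{3} + \frac{J}{3}$)
$Z{\left(g \right)} = \frac{8}{3}$ ($Z{\left(g \right)} = - \frac{1}{3} + \frac{1}{3} \cdot 9 = - \frac{1}{3} + 3 = \frac{8}{3}$)
$\frac{-37474 + \frac{6974 + 17957}{-732 - 8882}}{Z{\left(168 \right)} + 48246} = \frac{-37474 + \frac{6974 + 17957}{-732 - 8882}}{\frac{8}{3} + 48246} = \frac{-37474 + \frac{24931}{-9614}}{\frac{144746}{3}} = \left(-37474 + 24931 \left(- \frac{1}{9614}\right)\right) \frac{3}{144746} = \left(-37474 - \frac{24931}{9614}\right) \frac{3}{144746} = \left(- \frac{360299967}{9614}\right) \frac{3}{144746} = - \frac{1080899901}{1391588044}$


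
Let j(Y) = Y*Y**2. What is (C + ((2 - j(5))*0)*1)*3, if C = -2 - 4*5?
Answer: -66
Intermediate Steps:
j(Y) = Y**3
C = -22 (C = -2 - 20 = -22)
(C + ((2 - j(5))*0)*1)*3 = (-22 + ((2 - 1*5**3)*0)*1)*3 = (-22 + ((2 - 1*125)*0)*1)*3 = (-22 + ((2 - 125)*0)*1)*3 = (-22 - 123*0*1)*3 = (-22 + 0*1)*3 = (-22 + 0)*3 = -22*3 = -66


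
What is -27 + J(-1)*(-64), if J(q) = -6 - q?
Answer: 293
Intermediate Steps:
-27 + J(-1)*(-64) = -27 + (-6 - 1*(-1))*(-64) = -27 + (-6 + 1)*(-64) = -27 - 5*(-64) = -27 + 320 = 293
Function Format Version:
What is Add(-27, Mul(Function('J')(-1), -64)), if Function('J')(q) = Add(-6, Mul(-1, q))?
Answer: 293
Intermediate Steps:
Add(-27, Mul(Function('J')(-1), -64)) = Add(-27, Mul(Add(-6, Mul(-1, -1)), -64)) = Add(-27, Mul(Add(-6, 1), -64)) = Add(-27, Mul(-5, -64)) = Add(-27, 320) = 293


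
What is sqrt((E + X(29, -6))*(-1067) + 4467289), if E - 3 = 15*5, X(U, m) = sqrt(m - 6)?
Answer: sqrt(4384063 - 2134*I*sqrt(3)) ≈ 2093.8 - 0.883*I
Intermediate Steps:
X(U, m) = sqrt(-6 + m)
E = 78 (E = 3 + 15*5 = 3 + 75 = 78)
sqrt((E + X(29, -6))*(-1067) + 4467289) = sqrt((78 + sqrt(-6 - 6))*(-1067) + 4467289) = sqrt((78 + sqrt(-12))*(-1067) + 4467289) = sqrt((78 + 2*I*sqrt(3))*(-1067) + 4467289) = sqrt((-83226 - 2134*I*sqrt(3)) + 4467289) = sqrt(4384063 - 2134*I*sqrt(3))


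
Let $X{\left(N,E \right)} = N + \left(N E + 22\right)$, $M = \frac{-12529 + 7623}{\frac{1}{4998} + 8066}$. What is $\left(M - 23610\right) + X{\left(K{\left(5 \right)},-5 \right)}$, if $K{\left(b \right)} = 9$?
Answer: $- \frac{952399361444}{40313869} \approx -23625.0$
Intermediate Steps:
$M = - \frac{24520188}{40313869}$ ($M = - \frac{4906}{\frac{1}{4998} + 8066} = - \frac{4906}{\frac{40313869}{4998}} = \left(-4906\right) \frac{4998}{40313869} = - \frac{24520188}{40313869} \approx -0.60823$)
$X{\left(N,E \right)} = 22 + N + E N$ ($X{\left(N,E \right)} = N + \left(E N + 22\right) = N + \left(22 + E N\right) = 22 + N + E N$)
$\left(M - 23610\right) + X{\left(K{\left(5 \right)},-5 \right)} = \left(- \frac{24520188}{40313869} - 23610\right) + \left(22 + 9 - 45\right) = - \frac{951834967278}{40313869} + \left(22 + 9 - 45\right) = - \frac{951834967278}{40313869} - 14 = - \frac{952399361444}{40313869}$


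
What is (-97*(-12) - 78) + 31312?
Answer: 32398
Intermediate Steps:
(-97*(-12) - 78) + 31312 = (1164 - 78) + 31312 = 1086 + 31312 = 32398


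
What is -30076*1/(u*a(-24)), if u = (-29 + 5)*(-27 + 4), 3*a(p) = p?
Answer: 7519/1104 ≈ 6.8107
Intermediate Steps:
a(p) = p/3
u = 552 (u = -24*(-23) = 552)
-30076*1/(u*a(-24)) = -30076/(((1/3)*(-24))*552) = -30076/((-8*552)) = -30076/(-4416) = -30076*(-1/4416) = 7519/1104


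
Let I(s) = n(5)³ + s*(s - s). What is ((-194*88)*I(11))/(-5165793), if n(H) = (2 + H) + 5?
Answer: 3277824/573977 ≈ 5.7107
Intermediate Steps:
n(H) = 7 + H
I(s) = 1728 (I(s) = (7 + 5)³ + s*(s - s) = 12³ + s*0 = 1728 + 0 = 1728)
((-194*88)*I(11))/(-5165793) = (-194*88*1728)/(-5165793) = -17072*1728*(-1/5165793) = -29500416*(-1/5165793) = 3277824/573977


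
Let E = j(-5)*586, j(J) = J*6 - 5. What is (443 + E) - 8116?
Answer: -28183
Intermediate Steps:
j(J) = -5 + 6*J (j(J) = 6*J - 5 = -5 + 6*J)
E = -20510 (E = (-5 + 6*(-5))*586 = (-5 - 30)*586 = -35*586 = -20510)
(443 + E) - 8116 = (443 - 20510) - 8116 = -20067 - 8116 = -28183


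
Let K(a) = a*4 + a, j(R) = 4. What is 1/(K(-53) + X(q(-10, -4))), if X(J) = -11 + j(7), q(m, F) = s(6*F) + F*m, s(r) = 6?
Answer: -1/272 ≈ -0.0036765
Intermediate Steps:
K(a) = 5*a (K(a) = 4*a + a = 5*a)
q(m, F) = 6 + F*m
X(J) = -7 (X(J) = -11 + 4 = -7)
1/(K(-53) + X(q(-10, -4))) = 1/(5*(-53) - 7) = 1/(-265 - 7) = 1/(-272) = -1/272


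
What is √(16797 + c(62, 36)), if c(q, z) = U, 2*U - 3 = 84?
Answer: √67362/2 ≈ 129.77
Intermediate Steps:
U = 87/2 (U = 3/2 + (½)*84 = 3/2 + 42 = 87/2 ≈ 43.500)
c(q, z) = 87/2
√(16797 + c(62, 36)) = √(16797 + 87/2) = √(33681/2) = √67362/2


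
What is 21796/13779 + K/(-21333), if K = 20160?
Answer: 62396476/97982469 ≈ 0.63681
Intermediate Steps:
21796/13779 + K/(-21333) = 21796/13779 + 20160/(-21333) = 21796*(1/13779) + 20160*(-1/21333) = 21796/13779 - 6720/7111 = 62396476/97982469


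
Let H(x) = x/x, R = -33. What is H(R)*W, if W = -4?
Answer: -4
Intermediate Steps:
H(x) = 1
H(R)*W = 1*(-4) = -4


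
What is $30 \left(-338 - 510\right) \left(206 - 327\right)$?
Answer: $3078240$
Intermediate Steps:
$30 \left(-338 - 510\right) \left(206 - 327\right) = 30 \left(\left(-848\right) \left(-121\right)\right) = 30 \cdot 102608 = 3078240$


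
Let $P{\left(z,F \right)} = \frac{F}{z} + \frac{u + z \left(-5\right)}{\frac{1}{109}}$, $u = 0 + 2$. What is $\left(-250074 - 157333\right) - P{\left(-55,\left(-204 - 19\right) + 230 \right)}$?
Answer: $- \frac{24067993}{55} \approx -4.376 \cdot 10^{5}$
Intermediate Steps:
$u = 2$
$P{\left(z,F \right)} = 218 - 545 z + \frac{F}{z}$ ($P{\left(z,F \right)} = \frac{F}{z} + \frac{2 + z \left(-5\right)}{\frac{1}{109}} = \frac{F}{z} + \left(2 - 5 z\right) \frac{1}{\frac{1}{109}} = \frac{F}{z} + \left(2 - 5 z\right) 109 = \frac{F}{z} - \left(-218 + 545 z\right) = 218 - 545 z + \frac{F}{z}$)
$\left(-250074 - 157333\right) - P{\left(-55,\left(-204 - 19\right) + 230 \right)} = \left(-250074 - 157333\right) - \left(218 - -29975 + \frac{\left(-204 - 19\right) + 230}{-55}\right) = \left(-250074 - 157333\right) - \left(218 + 29975 + \left(-223 + 230\right) \left(- \frac{1}{55}\right)\right) = -407407 - \left(218 + 29975 + 7 \left(- \frac{1}{55}\right)\right) = -407407 - \left(218 + 29975 - \frac{7}{55}\right) = -407407 - \frac{1660608}{55} = - \frac{24067993}{55}$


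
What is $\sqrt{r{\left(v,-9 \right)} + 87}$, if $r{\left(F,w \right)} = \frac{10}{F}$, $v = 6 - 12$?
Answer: $\frac{16 \sqrt{3}}{3} \approx 9.2376$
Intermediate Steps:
$v = -6$ ($v = 6 - 12 = -6$)
$\sqrt{r{\left(v,-9 \right)} + 87} = \sqrt{\frac{10}{-6} + 87} = \sqrt{10 \left(- \frac{1}{6}\right) + 87} = \sqrt{- \frac{5}{3} + 87} = \sqrt{\frac{256}{3}} = \frac{16 \sqrt{3}}{3}$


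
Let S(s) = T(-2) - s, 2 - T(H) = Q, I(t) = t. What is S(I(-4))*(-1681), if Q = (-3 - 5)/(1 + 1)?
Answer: -16810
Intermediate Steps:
Q = -4 (Q = -8/2 = -8*½ = -4)
T(H) = 6 (T(H) = 2 - 1*(-4) = 2 + 4 = 6)
S(s) = 6 - s
S(I(-4))*(-1681) = (6 - 1*(-4))*(-1681) = (6 + 4)*(-1681) = 10*(-1681) = -16810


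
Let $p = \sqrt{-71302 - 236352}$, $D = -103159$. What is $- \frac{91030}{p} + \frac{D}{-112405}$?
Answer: $\frac{103159}{112405} + \frac{45515 i \sqrt{307654}}{153827} \approx 0.91774 + 164.12 i$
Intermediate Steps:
$p = i \sqrt{307654}$ ($p = \sqrt{-307654} = i \sqrt{307654} \approx 554.67 i$)
$- \frac{91030}{p} + \frac{D}{-112405} = - \frac{91030}{i \sqrt{307654}} - \frac{103159}{-112405} = - 91030 \left(- \frac{i \sqrt{307654}}{307654}\right) - - \frac{103159}{112405} = \frac{45515 i \sqrt{307654}}{153827} + \frac{103159}{112405} = \frac{103159}{112405} + \frac{45515 i \sqrt{307654}}{153827}$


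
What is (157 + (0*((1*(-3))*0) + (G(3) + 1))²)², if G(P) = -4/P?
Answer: 1999396/81 ≈ 24684.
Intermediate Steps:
(157 + (0*((1*(-3))*0) + (G(3) + 1))²)² = (157 + (0*((1*(-3))*0) + (-4/3 + 1))²)² = (157 + (0*(-3*0) + (-4*⅓ + 1))²)² = (157 + (0*0 + (-4/3 + 1))²)² = (157 + (0 - ⅓)²)² = (157 + (-⅓)²)² = (157 + ⅑)² = (1414/9)² = 1999396/81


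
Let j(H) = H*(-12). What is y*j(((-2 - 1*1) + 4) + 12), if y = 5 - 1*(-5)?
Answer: -1560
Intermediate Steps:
y = 10 (y = 5 + 5 = 10)
j(H) = -12*H
y*j(((-2 - 1*1) + 4) + 12) = 10*(-12*(((-2 - 1*1) + 4) + 12)) = 10*(-12*(((-2 - 1) + 4) + 12)) = 10*(-12*((-3 + 4) + 12)) = 10*(-12*(1 + 12)) = 10*(-12*13) = 10*(-156) = -1560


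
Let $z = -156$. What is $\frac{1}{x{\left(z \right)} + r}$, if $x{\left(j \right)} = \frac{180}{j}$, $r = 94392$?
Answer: $\frac{13}{1227081} \approx 1.0594 \cdot 10^{-5}$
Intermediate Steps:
$\frac{1}{x{\left(z \right)} + r} = \frac{1}{\frac{180}{-156} + 94392} = \frac{1}{180 \left(- \frac{1}{156}\right) + 94392} = \frac{1}{- \frac{15}{13} + 94392} = \frac{1}{\frac{1227081}{13}} = \frac{13}{1227081}$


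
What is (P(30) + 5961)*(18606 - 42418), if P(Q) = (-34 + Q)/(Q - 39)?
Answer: -1277585236/9 ≈ -1.4195e+8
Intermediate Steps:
P(Q) = (-34 + Q)/(-39 + Q)
(P(30) + 5961)*(18606 - 42418) = ((-34 + 30)/(-39 + 30) + 5961)*(18606 - 42418) = (-4/(-9) + 5961)*(-23812) = (-⅑*(-4) + 5961)*(-23812) = (4/9 + 5961)*(-23812) = (53653/9)*(-23812) = -1277585236/9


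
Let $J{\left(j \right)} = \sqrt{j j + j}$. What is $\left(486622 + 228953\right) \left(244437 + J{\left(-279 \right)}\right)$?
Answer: $174913006275 + 2146725 \sqrt{8618} \approx 1.7511 \cdot 10^{11}$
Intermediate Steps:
$J{\left(j \right)} = \sqrt{j + j^{2}}$ ($J{\left(j \right)} = \sqrt{j^{2} + j} = \sqrt{j + j^{2}}$)
$\left(486622 + 228953\right) \left(244437 + J{\left(-279 \right)}\right) = \left(486622 + 228953\right) \left(244437 + \sqrt{- 279 \left(1 - 279\right)}\right) = 715575 \left(244437 + \sqrt{\left(-279\right) \left(-278\right)}\right) = 715575 \left(244437 + \sqrt{77562}\right) = 715575 \left(244437 + 3 \sqrt{8618}\right) = 174913006275 + 2146725 \sqrt{8618}$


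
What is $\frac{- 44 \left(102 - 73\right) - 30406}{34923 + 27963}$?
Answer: $- \frac{15841}{31443} \approx -0.5038$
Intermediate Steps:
$\frac{- 44 \left(102 - 73\right) - 30406}{34923 + 27963} = \frac{\left(-44\right) 29 - 30406}{62886} = \left(-1276 - 30406\right) \frac{1}{62886} = \left(-31682\right) \frac{1}{62886} = - \frac{15841}{31443}$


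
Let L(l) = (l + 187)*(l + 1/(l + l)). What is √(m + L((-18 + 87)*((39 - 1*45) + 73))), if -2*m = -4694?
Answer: 2*√118823574097587/4623 ≈ 4715.8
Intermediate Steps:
m = 2347 (m = -½*(-4694) = 2347)
L(l) = (187 + l)*(l + 1/(2*l))
√(m + L((-18 + 87)*((39 - 1*45) + 73))) = √(2347 + (½ + ((-18 + 87)*((39 - 1*45) + 73))² + 187*((-18 + 87)*((39 - 1*45) + 73)) + 187/(2*(((-18 + 87)*((39 - 1*45) + 73)))))) = √(2347 + (½ + (69*((39 - 45) + 73))² + 187*(69*((39 - 45) + 73)) + 187/(2*((69*((39 - 45) + 73)))))) = √(2347 + (½ + (69*(-6 + 73))² + 187*(69*(-6 + 73)) + 187/(2*((69*(-6 + 73)))))) = √(2347 + (½ + (69*67)² + 187*(69*67) + 187/(2*((69*67))))) = √(2347 + (½ + 4623² + 187*4623 + (187/2)/4623)) = √(2347 + (½ + 21372129 + 864501 + (187/2)*(1/4623))) = √(2347 + (½ + 21372129 + 864501 + 187/9246)) = √(2347 + 102799942895/4623) = √(102810793076/4623) = 2*√118823574097587/4623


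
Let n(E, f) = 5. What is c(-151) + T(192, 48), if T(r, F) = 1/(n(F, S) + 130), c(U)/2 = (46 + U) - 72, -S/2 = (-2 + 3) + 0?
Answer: -47789/135 ≈ -353.99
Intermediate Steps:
S = -2 (S = -2*((-2 + 3) + 0) = -2*(1 + 0) = -2*1 = -2)
c(U) = -52 + 2*U (c(U) = 2*((46 + U) - 72) = 2*(-26 + U) = -52 + 2*U)
T(r, F) = 1/135 (T(r, F) = 1/(5 + 130) = 1/135)
c(-151) + T(192, 48) = (-52 + 2*(-151)) + 1/135 = (-52 - 302) + 1/135 = -354 + 1/135 = -47789/135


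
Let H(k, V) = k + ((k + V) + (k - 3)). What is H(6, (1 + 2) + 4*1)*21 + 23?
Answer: 485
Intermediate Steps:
H(k, V) = -3 + V + 3*k (H(k, V) = k + ((V + k) + (-3 + k)) = k + (-3 + V + 2*k) = -3 + V + 3*k)
H(6, (1 + 2) + 4*1)*21 + 23 = (-3 + ((1 + 2) + 4*1) + 3*6)*21 + 23 = (-3 + (3 + 4) + 18)*21 + 23 = (-3 + 7 + 18)*21 + 23 = 22*21 + 23 = 462 + 23 = 485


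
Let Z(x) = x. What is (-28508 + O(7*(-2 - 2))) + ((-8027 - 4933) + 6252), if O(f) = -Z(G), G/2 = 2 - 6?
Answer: -35208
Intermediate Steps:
G = -8 (G = 2*(2 - 6) = 2*(-4) = -8)
O(f) = 8 (O(f) = -1*(-8) = 8)
(-28508 + O(7*(-2 - 2))) + ((-8027 - 4933) + 6252) = (-28508 + 8) + ((-8027 - 4933) + 6252) = -28500 + (-12960 + 6252) = -28500 - 6708 = -35208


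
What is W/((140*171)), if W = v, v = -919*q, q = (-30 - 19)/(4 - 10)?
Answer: -6433/20520 ≈ -0.31350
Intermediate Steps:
q = 49/6 (q = -49/(-6) = -49*(-⅙) = 49/6 ≈ 8.1667)
v = -45031/6 (v = -919*49/6 = -45031/6 ≈ -7505.2)
W = -45031/6 ≈ -7505.2
W/((140*171)) = -45031/(6*(140*171)) = -45031/6/23940 = -45031/6*1/23940 = -6433/20520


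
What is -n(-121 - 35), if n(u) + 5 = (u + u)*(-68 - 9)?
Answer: -24019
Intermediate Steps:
n(u) = -5 - 154*u (n(u) = -5 + (u + u)*(-68 - 9) = -5 + (2*u)*(-77) = -5 - 154*u)
-n(-121 - 35) = -(-5 - 154*(-121 - 35)) = -(-5 - 154*(-156)) = -(-5 + 24024) = -1*24019 = -24019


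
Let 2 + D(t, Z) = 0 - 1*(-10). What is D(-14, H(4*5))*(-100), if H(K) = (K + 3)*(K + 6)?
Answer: -800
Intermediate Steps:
H(K) = (3 + K)*(6 + K)
D(t, Z) = 8 (D(t, Z) = -2 + (0 - 1*(-10)) = -2 + (0 + 10) = -2 + 10 = 8)
D(-14, H(4*5))*(-100) = 8*(-100) = -800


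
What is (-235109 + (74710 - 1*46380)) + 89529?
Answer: -117250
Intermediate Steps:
(-235109 + (74710 - 1*46380)) + 89529 = (-235109 + (74710 - 46380)) + 89529 = (-235109 + 28330) + 89529 = -206779 + 89529 = -117250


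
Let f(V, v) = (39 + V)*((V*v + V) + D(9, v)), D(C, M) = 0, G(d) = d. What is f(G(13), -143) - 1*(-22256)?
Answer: -73736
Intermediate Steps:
f(V, v) = (39 + V)*(V + V*v) (f(V, v) = (39 + V)*((V*v + V) + 0) = (39 + V)*((V + V*v) + 0) = (39 + V)*(V + V*v))
f(G(13), -143) - 1*(-22256) = 13*(39 + 13 + 39*(-143) + 13*(-143)) - 1*(-22256) = 13*(39 + 13 - 5577 - 1859) + 22256 = 13*(-7384) + 22256 = -95992 + 22256 = -73736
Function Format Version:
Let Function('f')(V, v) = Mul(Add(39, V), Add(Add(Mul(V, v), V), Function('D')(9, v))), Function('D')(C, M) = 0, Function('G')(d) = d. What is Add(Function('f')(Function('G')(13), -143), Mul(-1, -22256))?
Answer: -73736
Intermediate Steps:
Function('f')(V, v) = Mul(Add(39, V), Add(V, Mul(V, v))) (Function('f')(V, v) = Mul(Add(39, V), Add(Add(Mul(V, v), V), 0)) = Mul(Add(39, V), Add(Add(V, Mul(V, v)), 0)) = Mul(Add(39, V), Add(V, Mul(V, v))))
Add(Function('f')(Function('G')(13), -143), Mul(-1, -22256)) = Add(Mul(13, Add(39, 13, Mul(39, -143), Mul(13, -143))), Mul(-1, -22256)) = Add(Mul(13, Add(39, 13, -5577, -1859)), 22256) = Add(Mul(13, -7384), 22256) = Add(-95992, 22256) = -73736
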